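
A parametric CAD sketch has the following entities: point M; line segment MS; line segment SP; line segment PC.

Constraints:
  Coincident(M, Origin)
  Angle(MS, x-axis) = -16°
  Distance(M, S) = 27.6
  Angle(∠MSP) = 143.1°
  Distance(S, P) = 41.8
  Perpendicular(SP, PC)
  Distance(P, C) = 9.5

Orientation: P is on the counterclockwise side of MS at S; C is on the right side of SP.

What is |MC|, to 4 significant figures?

68.99

∠MSP = 143.1°, so SP runs at -16.0° + (180° − 143.1°) = 20.90° from the x-axis; with |SP| = 41.8, P = S + 41.8·(cos 20.90°, sin 20.90°) = (65.58, 7.304). The perpendicularity gives PC at right angles to SP; with |PC| = 9.5 on the right of SP, C = P + 9.5·(0.3567, -0.9342) = (68.97, -1.571). Then |MC| = |C − M| = 68.99.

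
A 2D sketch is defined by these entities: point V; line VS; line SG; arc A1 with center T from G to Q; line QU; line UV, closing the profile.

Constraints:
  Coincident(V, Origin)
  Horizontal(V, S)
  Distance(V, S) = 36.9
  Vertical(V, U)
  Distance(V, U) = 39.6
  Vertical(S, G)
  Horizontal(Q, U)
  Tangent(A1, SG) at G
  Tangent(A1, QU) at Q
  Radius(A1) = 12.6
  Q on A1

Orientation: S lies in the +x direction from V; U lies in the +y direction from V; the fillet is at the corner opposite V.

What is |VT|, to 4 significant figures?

36.32

VU is vertical with |VU| = 39.6 and U on the +y side, so U = (0.000, 39.60). The virtual corner opposite V is at (36.90, 39.60). The tangent condition forces TG to be normal to SG and the tangent condition forces TQ to be normal to QU, with radius 12.6, so the center T sits 12.6 in from both sides at T = (24.30, 27.00). Then |VT| = |T − V| = 36.32.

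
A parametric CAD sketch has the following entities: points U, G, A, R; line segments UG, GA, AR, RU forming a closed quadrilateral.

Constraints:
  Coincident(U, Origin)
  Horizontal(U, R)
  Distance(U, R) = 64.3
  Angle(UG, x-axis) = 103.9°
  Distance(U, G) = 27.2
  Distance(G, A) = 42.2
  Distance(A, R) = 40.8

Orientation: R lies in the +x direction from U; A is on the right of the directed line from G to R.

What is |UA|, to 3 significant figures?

23.8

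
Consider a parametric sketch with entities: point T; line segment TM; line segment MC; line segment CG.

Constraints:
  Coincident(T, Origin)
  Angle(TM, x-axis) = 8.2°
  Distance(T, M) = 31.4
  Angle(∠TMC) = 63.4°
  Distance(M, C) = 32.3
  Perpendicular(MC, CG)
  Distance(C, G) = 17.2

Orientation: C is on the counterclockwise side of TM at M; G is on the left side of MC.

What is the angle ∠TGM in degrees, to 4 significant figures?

58.84°

T is at the origin; TM runs at 8.2° with length 31.4, so M = 31.4·(cos 8.2°, sin 8.2°) = (31.08, 4.479). ∠TMC = 63.4°, so MC runs at 8.2° + (180° − 63.4°) = 124.8° from the x-axis; with |MC| = 32.3, C = M + 32.3·(cos 124.8°, sin 124.8°) = (12.64, 31.00). MC ⟂ CG; with |CG| = 17.2 on the left of MC, G = C + 17.2·(-0.8211, -0.5707) = (-1.479, 21.19). Then cos ∠TGM = GT·GM / (|GT||GM|), giving 58.84°.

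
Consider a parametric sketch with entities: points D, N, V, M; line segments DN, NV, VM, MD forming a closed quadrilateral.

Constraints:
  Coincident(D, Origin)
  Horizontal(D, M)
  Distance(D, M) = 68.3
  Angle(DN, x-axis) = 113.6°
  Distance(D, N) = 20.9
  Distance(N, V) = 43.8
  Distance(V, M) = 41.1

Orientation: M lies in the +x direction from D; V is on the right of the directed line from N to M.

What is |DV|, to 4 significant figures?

28.22

D is at the origin; D and M share the same y with |DM| = 68.3 and M in +x, so M = (68.3, 0). DN runs at 113.6° with |DN| = 20.9, so N = (-8.367, 19.15). V is determined by |NV| = 43.8 and |VM| = 41.1 together: it lies at the intersection of circle(N, 43.8) and circle(M, 41.1). With |NM| = 79.02, the foot of the radical line on NM is 40.96 from N and the perpendicular offset is √(43.8² − 40.96²) = 15.51. Taking the right-of-NM solution: V = (27.61, -5.823).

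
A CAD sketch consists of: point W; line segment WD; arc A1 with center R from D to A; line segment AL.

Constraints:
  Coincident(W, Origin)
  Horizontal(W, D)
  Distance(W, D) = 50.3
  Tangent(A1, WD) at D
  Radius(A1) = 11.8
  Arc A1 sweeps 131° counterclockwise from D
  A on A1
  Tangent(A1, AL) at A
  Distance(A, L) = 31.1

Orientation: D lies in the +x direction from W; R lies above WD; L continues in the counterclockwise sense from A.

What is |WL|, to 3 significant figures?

57.9

W is at the origin; W and D share the same y with |WD| = 50.3 and D on the +x side, so D = (50.3, 0.00). The tangent condition forces RD to be normal to WD, so R = D + (0, 11.8) = (50.3, 11.8). On A1, D sits at bearing -90° from R; a 131° counterclockwise sweep puts A at bearing 41°, so A = R + 11.8·(cos 41°, sin 41°) = (59.2, 19.5). A1 meets AL tangentially, so RA is at right angles to AL, so AL runs along (−sin 41°, cos 41°); with |AL| = 31.1, L = (38.8, 43.0). Then |WL| = |L − W| = 57.9.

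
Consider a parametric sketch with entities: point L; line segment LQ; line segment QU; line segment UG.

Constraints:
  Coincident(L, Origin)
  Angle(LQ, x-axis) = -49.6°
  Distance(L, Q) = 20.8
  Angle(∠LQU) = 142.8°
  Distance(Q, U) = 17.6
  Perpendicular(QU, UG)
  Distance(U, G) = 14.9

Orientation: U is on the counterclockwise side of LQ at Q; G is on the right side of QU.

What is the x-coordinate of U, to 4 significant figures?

30.67

L is at the origin; LQ runs at -49.6° with length 20.8, so Q = 20.8·(cos -49.6°, sin -49.6°) = (13.48, -15.84). ∠LQU = 142.8°, so QU runs at -49.6° + (180° − 142.8°) = -12.40° from the x-axis; with |QU| = 17.6, U = Q + 17.6·(cos -12.40°, sin -12.40°) = (30.67, -19.62). So U.x = 30.67.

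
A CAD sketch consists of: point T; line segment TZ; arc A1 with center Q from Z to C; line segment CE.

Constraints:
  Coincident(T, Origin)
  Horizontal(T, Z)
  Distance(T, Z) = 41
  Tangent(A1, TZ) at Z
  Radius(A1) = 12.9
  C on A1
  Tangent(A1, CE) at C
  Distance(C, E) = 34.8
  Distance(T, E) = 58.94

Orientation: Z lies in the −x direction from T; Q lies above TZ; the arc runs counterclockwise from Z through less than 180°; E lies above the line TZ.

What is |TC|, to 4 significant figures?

31.74

Checks: T = (0.00, 0.00) ✓; |QC| = 12.90 ✓; ∠(QC, CE) = 90.00° ✓; |CE| = 34.80 ✓; |TE| = 58.94 ✓.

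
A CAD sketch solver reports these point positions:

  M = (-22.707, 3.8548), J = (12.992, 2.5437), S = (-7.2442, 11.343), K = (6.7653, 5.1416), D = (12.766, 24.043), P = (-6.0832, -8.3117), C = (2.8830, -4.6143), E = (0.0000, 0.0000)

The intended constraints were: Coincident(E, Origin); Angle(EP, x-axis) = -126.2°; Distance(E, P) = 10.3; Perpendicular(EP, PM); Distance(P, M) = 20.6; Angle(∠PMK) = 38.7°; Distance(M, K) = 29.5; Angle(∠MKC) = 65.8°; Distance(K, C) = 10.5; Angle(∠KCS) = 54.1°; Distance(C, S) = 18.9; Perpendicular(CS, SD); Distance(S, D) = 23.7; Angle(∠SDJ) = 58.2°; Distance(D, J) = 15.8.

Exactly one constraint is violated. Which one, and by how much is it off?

Distance(D, J) = 15.8 — off by 5.70.

E = (0.00, 0.00) ✓; EP at -126.2° ✓; |EP| = 10.30 ✓; ∠(EP, PM) = 90.00° ✓; |PM| = 20.60 ✓; ∠PMK = 38.70° ✓; |MK| = 29.50 ✓; ∠MKC = 65.80° ✓; |KC| = 10.50 ✓; ∠KCS = 54.10° ✓; |CS| = 18.90 ✓; ∠(CS, SD) = 90.00° ✓; |SD| = 23.70 ✓; ∠SDJ = 58.20° ✓; |DJ| = 21.50 ✗.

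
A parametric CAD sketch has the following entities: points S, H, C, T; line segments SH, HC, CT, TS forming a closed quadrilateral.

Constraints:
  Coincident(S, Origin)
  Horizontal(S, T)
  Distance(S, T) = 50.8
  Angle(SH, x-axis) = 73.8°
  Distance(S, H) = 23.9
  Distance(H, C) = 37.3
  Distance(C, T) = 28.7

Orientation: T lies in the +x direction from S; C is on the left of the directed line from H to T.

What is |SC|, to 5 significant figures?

51.750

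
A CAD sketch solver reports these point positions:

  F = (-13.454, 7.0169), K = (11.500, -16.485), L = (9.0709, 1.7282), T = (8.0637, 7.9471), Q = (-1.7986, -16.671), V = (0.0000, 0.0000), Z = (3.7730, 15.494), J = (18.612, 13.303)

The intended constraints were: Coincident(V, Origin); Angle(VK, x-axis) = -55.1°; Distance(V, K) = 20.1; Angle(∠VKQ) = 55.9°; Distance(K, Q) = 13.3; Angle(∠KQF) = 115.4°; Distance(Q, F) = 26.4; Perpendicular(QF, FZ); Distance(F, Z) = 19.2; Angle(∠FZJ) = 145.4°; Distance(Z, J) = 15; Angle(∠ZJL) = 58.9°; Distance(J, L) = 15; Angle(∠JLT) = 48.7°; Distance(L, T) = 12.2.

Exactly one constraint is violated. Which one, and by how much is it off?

Distance(L, T) = 12.2 — off by 5.90.

V = (0.00, 0.00) ✓; VK at -55.10° ✓; |VK| = 20.10 ✓; ∠VKQ = 55.90° ✓; |KQ| = 13.30 ✓; ∠KQF = 115.4° ✓; |QF| = 26.40 ✓; ∠(QF, FZ) = 90.00° ✓; |FZ| = 19.20 ✓; ∠FZJ = 145.4° ✓; |ZJ| = 15.00 ✓; ∠ZJL = 58.90° ✓; |JL| = 15.00 ✓; ∠JLT = 48.70° ✓; |LT| = 6.300 ✗.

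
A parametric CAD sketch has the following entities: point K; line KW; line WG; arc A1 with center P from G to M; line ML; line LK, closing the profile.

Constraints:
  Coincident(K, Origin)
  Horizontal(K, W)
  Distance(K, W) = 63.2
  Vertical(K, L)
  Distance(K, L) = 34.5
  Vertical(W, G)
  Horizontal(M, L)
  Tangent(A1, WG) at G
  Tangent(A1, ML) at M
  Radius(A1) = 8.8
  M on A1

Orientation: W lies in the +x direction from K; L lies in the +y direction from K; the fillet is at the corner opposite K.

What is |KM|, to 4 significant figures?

64.42

The virtual corner opposite K is at (63.20, 34.50). The tangent condition forces PG to be normal to WG and the tangent condition forces PM to be normal to ML, with radius 8.8, so the center P sits 8.8 in from both sides at P = (54.40, 25.70). That places the tangent points at G = (63.20, 25.70) on WG and M = (54.40, 34.50) on ML. Then |KM| = |M − K| = 64.42.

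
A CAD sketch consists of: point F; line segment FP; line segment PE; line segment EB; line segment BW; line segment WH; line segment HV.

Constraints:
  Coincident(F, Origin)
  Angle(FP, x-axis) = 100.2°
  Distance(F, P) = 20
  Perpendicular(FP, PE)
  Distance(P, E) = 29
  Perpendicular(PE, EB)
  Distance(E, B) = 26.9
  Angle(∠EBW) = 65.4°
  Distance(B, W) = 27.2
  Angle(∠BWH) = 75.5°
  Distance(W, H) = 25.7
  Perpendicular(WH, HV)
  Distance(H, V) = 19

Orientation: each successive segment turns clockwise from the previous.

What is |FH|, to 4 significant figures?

31.83

F is at the origin; FP runs at 100.2° with length 20.0, so P = (-3.542, 19.68). The perpendicularity gives PE at right angles to FP, so PE runs at 10.20°; with |PE| = 29.0, E = (25.00, 24.82). PE is perpendicular to EB, so EB runs at -79.80°; with |EB| = 26.9, B = (29.76, -1.655). ∠EBW = 65.4° gives BW at 165.6° from the x-axis; with |BW| = 27.2, W = (3.418, 5.109). ∠BWH = 75.5° gives WH at 61.10° from the x-axis; with |WH| = 25.7, H = (15.84, 27.61). Then |FH| = |H − F| = 31.83.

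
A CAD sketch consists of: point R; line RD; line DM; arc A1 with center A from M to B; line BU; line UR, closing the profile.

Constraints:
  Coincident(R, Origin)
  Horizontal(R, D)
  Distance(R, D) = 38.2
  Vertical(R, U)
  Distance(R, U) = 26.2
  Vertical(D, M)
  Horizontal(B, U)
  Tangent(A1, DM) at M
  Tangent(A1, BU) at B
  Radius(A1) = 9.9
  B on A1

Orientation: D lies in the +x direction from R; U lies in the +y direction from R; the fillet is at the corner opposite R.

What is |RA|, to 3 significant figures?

32.7

R is at the origin; R and D share the same y with |RD| = 38.2 and D on the +x side, so D = (38.2, 0.00). RU is vertical with |RU| = 26.2 and U on the +y side, so U = (0.00, 26.2). The virtual corner opposite R is at (38.2, 26.2). Since A1 is tangent to DM there, AM ⟂ DM and A1 meets BU tangentially, so AB is at right angles to BU, with radius 9.9, so the center A sits 9.9 in from both sides at A = (28.3, 16.3). Then |RA| = |A − R| = 32.7.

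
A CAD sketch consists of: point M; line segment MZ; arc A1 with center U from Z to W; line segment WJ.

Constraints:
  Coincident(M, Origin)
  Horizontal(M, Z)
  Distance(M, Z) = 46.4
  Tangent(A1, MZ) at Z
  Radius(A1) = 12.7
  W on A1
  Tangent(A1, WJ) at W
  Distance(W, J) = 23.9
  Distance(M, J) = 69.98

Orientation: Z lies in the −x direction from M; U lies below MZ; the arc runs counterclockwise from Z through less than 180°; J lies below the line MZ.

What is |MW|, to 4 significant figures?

60.35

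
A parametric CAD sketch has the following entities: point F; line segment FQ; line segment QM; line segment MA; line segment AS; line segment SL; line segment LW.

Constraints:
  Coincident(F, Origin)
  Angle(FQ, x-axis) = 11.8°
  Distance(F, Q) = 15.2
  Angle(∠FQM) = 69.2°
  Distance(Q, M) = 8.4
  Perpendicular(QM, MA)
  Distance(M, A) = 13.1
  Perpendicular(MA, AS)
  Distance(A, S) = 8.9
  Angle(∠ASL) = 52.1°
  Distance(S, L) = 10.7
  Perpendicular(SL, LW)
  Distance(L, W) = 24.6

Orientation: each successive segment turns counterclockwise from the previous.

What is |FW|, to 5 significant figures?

20.842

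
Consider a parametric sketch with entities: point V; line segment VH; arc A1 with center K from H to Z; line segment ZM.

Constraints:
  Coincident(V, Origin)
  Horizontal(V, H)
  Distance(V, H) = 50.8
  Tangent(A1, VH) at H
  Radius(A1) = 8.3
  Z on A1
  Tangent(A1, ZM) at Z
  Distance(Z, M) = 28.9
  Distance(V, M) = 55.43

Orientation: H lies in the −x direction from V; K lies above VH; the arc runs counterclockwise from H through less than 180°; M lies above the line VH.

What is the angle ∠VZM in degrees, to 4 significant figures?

98.44°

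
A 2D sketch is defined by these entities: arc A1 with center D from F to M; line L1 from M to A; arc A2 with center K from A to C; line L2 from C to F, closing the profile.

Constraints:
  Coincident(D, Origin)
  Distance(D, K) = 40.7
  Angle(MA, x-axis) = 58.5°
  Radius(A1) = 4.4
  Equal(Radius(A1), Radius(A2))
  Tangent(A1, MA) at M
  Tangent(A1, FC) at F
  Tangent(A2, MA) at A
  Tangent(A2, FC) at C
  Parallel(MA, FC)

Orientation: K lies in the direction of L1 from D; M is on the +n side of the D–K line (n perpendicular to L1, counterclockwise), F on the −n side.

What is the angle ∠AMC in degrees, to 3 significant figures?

12.2°

Tangency of A1 to both parallel lines with radius 4.4 puts M and F at D ± 4.4·n: M = (-3.75, 2.30), F = (3.75, -2.30). Equal radii place A and C the same way about K: A = K + 4.4·n = (17.5, 37.0), C = K − 4.4·n = (25.0, 32.4). Then cos ∠AMC = MA·MC / (|MA||MC|), giving 12.2°.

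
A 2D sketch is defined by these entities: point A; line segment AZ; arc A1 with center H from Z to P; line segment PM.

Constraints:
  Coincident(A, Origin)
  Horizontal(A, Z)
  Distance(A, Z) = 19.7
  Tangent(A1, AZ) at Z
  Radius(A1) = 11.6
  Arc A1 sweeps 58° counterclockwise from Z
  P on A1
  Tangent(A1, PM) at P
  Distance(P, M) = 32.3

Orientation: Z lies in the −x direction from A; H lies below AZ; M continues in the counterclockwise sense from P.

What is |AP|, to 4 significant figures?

30.04

A is at the origin; A and Z share the same y with |AZ| = 19.7 and Z on the −x side, so Z = (-19.70, 0.000). A1 meets AZ tangentially, so HZ is at right angles to AZ, so H = Z + (0, -11.6) = (-19.70, -11.60). On A1, Z sits at bearing 90° from H; a 58° counterclockwise sweep puts P at bearing 148°, so P = H + 11.6·(cos 148°, sin 148°) = (-29.54, -5.453). Then |AP| = |P − A| = 30.04.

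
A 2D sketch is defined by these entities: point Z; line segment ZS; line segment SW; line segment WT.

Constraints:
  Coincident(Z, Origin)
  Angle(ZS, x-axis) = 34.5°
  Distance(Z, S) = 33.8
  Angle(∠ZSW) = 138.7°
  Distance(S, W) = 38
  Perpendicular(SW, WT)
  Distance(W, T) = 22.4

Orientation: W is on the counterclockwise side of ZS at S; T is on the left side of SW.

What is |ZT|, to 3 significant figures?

63.4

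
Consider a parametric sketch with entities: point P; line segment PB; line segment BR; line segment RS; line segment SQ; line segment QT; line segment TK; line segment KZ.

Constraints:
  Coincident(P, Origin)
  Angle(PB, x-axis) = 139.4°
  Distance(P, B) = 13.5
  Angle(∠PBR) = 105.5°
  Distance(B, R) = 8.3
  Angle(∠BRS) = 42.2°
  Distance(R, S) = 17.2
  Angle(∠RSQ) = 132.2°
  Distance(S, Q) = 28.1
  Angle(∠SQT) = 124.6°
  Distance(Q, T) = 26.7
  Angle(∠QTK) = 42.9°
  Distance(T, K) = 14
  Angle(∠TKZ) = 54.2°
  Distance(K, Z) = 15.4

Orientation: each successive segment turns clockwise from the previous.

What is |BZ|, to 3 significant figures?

44.5

P is at the origin; PB runs at 139.4° with length 13.5, so B = (-10.3, 8.79). ∠PBR = 105.5° gives BR at 64.9° from the x-axis; with |BR| = 8.3, R = (-6.73, 16.3). ∠BRS = 42.2° gives RS at -72.9° from the x-axis; with |RS| = 17.2, S = (-1.67, -0.138). ∠RSQ = 132.2° gives SQ at -121° from the x-axis; with |SQ| = 28.1, Q = (-16.0, -24.3). ∠SQT = 124.6° gives QT at -176° from the x-axis; with |QT| = 26.7, T = (-42.7, -26.1). ∠QTK = 42.9° gives TK at 46.8° from the x-axis; with |TK| = 14.0, K = (-33.1, -15.9). ∠TKZ = 54.2° gives KZ at -79.0° from the x-axis; with |KZ| = 15.4, Z = (-30.1, -31.0). Then |BZ| = |Z − B| = 44.5.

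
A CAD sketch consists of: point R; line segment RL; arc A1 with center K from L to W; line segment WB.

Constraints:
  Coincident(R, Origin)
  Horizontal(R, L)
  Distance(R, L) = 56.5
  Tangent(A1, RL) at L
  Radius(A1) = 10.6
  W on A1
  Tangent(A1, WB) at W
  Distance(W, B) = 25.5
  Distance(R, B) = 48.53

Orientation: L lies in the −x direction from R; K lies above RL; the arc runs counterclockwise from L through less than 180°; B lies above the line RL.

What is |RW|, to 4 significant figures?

47.09

Checks: |KW| = 10.60 ✓; ∠(KW, WB) = 90.00° ✓; |WB| = 25.50 ✓; |RB| = 48.53 ✓.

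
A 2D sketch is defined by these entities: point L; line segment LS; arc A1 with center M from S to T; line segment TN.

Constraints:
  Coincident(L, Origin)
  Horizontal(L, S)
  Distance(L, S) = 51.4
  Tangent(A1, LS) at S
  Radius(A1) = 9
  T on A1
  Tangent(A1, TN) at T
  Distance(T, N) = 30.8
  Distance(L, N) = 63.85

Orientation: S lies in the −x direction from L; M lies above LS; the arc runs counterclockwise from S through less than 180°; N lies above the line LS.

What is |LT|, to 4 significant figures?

43.96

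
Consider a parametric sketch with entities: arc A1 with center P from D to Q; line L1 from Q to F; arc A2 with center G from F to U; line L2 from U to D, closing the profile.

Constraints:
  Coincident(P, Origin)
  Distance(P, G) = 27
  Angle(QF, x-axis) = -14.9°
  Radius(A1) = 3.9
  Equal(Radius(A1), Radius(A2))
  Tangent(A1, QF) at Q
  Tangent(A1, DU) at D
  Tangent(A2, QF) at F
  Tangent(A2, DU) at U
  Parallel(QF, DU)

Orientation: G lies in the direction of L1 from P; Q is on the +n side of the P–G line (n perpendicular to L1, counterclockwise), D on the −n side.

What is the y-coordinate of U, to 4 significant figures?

-10.71

The slot axis is L1's direction at -14.9°, so u = (cos -14.9°, sin -14.9°) = (0.9664, -0.2571) and n = (−sin -14.9°, cos -14.9°) = (0.2571, 0.9664). P is at the origin and G lies 27.0 along u from P, so G = 27.0·u = (26.09, -6.943). Tangency of A1 to both parallel lines with radius 3.9 puts Q and D at P ± 3.9·n: Q = (1.003, 3.769), D = (-1.003, -3.769). Equal radii place F and U the same way about G: F = G + 3.9·n = (27.09, -3.174), U = G − 3.9·n = (25.09, -10.71). So U.y = -10.71.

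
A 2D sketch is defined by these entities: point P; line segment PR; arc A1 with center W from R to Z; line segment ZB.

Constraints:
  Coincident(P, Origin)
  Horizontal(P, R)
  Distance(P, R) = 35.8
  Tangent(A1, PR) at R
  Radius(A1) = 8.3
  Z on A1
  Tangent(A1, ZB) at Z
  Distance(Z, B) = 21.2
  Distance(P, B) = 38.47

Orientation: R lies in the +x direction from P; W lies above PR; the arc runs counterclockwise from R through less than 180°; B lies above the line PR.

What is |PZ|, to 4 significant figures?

43.82

P is at the origin; P and R share the same y with |PR| = 35.8 and R on the +x side, so R = (35.80, 0.000). The tangent condition forces WR to be normal to PR, so W = R + (0, 8.3) = (35.80, 8.300). Since WZ ⟂ ZB (tangency), |WB| = √(8.3² + 21.2²) = 22.77 regardless of where Z sits on A1. So B lies on both circle(P, 38.47) and circle(W, 22.77); the above-PR intersection is B = (25.64, 28.68). Z is the foot of the tangent from B: Z = (41.37, 14.46).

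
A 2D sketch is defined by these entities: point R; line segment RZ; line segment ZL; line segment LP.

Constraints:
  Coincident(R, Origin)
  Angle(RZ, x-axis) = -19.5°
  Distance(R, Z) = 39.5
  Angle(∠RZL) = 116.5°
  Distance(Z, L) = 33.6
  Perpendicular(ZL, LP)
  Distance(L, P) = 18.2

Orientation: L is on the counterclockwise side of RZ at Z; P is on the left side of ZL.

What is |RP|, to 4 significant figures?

54.02

R is at the origin; RZ runs at -19.5° with length 39.5, so Z = 39.5·(cos -19.5°, sin -19.5°) = (37.23, -13.19). ∠RZL = 116.5°, so ZL runs at -19.5° + (180° − 116.5°) = 44.00° from the x-axis; with |ZL| = 33.6, L = Z + 33.6·(cos 44.00°, sin 44.00°) = (61.40, 10.16). The perpendicularity gives LP at right angles to ZL; with |LP| = 18.2 on the left of ZL, P = L + 18.2·(-0.6947, 0.7193) = (48.76, 23.25). Then |RP| = |P − R| = 54.02.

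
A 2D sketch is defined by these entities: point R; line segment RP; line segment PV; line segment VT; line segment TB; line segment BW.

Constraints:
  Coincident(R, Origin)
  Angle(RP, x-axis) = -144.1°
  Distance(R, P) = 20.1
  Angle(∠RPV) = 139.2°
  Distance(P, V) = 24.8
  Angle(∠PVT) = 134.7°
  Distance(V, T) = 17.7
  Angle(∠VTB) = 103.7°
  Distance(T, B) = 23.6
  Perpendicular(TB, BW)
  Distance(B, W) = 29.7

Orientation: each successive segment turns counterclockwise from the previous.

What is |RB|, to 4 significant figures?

44.61

R is at the origin; RP runs at -144.1° with length 20.1, so P = (-16.28, -11.79). ∠RPV = 139.2° gives PV at -103.3° from the x-axis; with |PV| = 24.8, V = (-21.99, -35.92). ∠PVT = 134.7° gives VT at -58.00° from the x-axis; with |VT| = 17.7, T = (-12.61, -50.93). ∠VTB = 103.7° gives TB at 18.30° from the x-axis; with |TB| = 23.6, B = (9.799, -43.52). Then |RB| = |B − R| = 44.61.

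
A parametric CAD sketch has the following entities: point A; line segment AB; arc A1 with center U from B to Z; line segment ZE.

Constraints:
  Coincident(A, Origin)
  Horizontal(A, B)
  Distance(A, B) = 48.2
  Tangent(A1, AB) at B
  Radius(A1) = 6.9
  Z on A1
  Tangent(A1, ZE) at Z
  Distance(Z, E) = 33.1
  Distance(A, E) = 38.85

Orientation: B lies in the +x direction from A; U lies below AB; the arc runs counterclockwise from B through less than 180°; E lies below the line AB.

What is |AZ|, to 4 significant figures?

42.58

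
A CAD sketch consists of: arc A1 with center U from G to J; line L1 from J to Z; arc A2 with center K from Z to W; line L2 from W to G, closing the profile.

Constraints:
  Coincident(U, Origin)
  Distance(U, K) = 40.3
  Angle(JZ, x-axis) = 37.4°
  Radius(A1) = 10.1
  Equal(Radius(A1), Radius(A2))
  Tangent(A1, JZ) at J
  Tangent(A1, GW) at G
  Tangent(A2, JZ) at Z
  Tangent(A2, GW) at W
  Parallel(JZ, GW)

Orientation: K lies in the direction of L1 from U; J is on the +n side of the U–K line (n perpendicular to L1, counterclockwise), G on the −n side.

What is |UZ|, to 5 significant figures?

41.546

Tangency of A1 to both parallel lines with radius 10.1 puts J and G at U ± 10.1·n: J = (-6.1345, 8.0236), G = (6.1345, -8.0236). Equal radii place Z and W the same way about K: Z = K + 10.1·n = (25.880, 32.501), W = K − 10.1·n = (38.149, 16.454). Then |UZ| = |Z − U| = 41.546.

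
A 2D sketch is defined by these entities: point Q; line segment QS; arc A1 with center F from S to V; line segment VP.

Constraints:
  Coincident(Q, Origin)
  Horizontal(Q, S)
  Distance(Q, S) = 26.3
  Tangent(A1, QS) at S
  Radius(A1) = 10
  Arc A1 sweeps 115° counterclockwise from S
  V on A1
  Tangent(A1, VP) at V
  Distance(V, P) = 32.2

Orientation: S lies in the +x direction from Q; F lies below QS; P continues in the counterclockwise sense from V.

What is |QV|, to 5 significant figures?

22.349

Since A1 is tangent to QS there, FS ⟂ QS, so F = S + (0, -10) = (26.300, -10.000). On A1, S sits at bearing 90° from F; a 115° counterclockwise sweep puts V at bearing 205°, so V = F + 10.0·(cos 205°, sin 205°) = (17.237, -14.226). Then |QV| = |V − Q| = 22.349.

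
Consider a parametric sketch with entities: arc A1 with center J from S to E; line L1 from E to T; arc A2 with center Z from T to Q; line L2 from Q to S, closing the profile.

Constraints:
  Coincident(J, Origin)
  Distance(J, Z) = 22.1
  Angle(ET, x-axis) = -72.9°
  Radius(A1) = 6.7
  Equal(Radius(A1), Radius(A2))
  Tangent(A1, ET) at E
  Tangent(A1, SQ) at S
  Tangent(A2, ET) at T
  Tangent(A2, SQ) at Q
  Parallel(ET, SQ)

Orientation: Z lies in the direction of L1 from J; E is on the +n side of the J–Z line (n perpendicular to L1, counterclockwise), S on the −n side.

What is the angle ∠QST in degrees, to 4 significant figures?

31.23°

The slot axis is L1's direction at -72.9°, so u = (cos -72.9°, sin -72.9°) = (0.2940, -0.9558) and n = (−sin -72.9°, cos -72.9°) = (0.9558, 0.2940). J is at the origin and Z lies 22.1 along u from J, so Z = 22.1·u = (6.498, -21.12). Tangency of A1 to both parallel lines with radius 6.7 puts E and S at J ± 6.7·n: E = (6.404, 1.970), S = (-6.404, -1.970). Equal radii place T and Q the same way about Z: T = Z + 6.7·n = (12.90, -19.15), Q = Z − 6.7·n = (0.09448, -23.09). Then cos ∠QST = SQ·ST / (|SQ||ST|), giving 31.23°.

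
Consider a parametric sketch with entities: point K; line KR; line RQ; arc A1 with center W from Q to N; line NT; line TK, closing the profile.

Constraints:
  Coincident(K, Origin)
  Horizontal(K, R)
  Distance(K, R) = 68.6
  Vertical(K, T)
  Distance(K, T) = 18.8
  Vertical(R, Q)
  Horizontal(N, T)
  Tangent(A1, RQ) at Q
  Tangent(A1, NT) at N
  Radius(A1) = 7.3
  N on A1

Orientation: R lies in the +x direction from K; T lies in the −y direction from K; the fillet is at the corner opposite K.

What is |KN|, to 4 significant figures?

64.12

K is at the origin; KR is horizontal with |KR| = 68.6 and R on the +x side, so R = (68.60, 0.000). KT is vertical with |KT| = 18.8 and T on the −y side, so T = (0.000, -18.80). The virtual corner opposite K is at (68.60, -18.80). Since A1 is tangent to RQ there, WQ ⟂ RQ and A1 meets NT tangentially, so WN is at right angles to NT, with radius 7.3, so the center W sits 7.3 in from both sides at W = (61.30, -11.50). That places the tangent points at Q = (68.60, -11.50) on RQ and N = (61.30, -18.80) on NT. Then |KN| = |N − K| = 64.12.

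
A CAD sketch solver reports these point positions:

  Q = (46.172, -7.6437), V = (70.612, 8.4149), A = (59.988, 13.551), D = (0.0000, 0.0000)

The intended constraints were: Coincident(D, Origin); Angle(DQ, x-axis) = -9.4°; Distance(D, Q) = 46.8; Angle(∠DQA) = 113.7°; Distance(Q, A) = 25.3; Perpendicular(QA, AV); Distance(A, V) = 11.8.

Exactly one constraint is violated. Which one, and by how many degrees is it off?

Perpendicular(QA, AV) — off by 7.30°.

D = (0.00, 0.00) ✓; DQ at -9.400° ✓; |DQ| = 46.80 ✓; ∠DQA = 113.7° ✓; |QA| = 25.30 ✓; ∠(QA, AV) = 82.70° ✗; |AV| = 11.80 ✓.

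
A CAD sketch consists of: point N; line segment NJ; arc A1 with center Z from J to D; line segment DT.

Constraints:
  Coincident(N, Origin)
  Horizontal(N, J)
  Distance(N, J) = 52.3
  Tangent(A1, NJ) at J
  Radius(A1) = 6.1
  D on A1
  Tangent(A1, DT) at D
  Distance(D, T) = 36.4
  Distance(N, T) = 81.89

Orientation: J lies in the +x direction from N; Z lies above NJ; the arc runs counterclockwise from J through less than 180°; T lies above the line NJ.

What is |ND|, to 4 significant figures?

57.92

N is at the origin; N and J share the same y with |NJ| = 52.3 and J on the +x side, so J = (52.30, 0.000). A1 meets NJ tangentially, so ZJ is at right angles to NJ, so Z = J + (0, 6.1) = (52.30, 6.100). Since ZD ⟂ DT (tangency), |ZT| = √(6.1² + 36.4²) = 36.91 regardless of where D sits on A1. So T lies on both circle(N, 81.89) and circle(Z, 36.91); the above-NJ intersection is T = (73.35, 36.42). D is the foot of the tangent from T: D = (57.82, 3.498).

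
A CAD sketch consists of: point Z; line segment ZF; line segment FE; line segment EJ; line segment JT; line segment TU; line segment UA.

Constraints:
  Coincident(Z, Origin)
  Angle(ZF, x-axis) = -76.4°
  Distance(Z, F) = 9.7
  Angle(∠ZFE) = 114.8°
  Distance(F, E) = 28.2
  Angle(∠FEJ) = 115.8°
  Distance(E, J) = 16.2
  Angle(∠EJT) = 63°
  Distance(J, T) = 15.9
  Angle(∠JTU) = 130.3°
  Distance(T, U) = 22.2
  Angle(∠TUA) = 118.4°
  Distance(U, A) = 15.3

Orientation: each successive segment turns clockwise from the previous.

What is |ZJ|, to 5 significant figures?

39.742

Z is at the origin; ZF runs at -76.4° with length 9.7, so F = (2.2809, -9.4280). ∠ZFE = 114.8° gives FE at -141.60° from the x-axis; with |FE| = 28.2, E = (-19.819, -26.944). ∠FEJ = 115.8° gives EJ at 154.20° from the x-axis; with |EJ| = 16.2, J = (-34.404, -19.894). Then |ZJ| = |J − Z| = 39.742.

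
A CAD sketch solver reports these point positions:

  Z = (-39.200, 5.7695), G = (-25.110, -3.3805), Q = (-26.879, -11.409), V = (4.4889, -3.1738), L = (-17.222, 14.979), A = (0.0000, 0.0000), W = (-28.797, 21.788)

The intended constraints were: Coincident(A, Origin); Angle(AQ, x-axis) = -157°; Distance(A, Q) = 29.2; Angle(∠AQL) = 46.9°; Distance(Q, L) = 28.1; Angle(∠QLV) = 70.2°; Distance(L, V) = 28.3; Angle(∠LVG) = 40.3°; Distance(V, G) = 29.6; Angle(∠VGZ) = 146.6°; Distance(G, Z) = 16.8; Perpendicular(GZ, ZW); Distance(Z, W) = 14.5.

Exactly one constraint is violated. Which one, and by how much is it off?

Distance(Z, W) = 14.5 — off by 4.60.

A = (0.00, 0.00) ✓; AQ at -157.0° ✓; |AQ| = 29.20 ✓; ∠AQL = 46.90° ✓; |QL| = 28.10 ✓; ∠QLV = 70.20° ✓; |LV| = 28.30 ✓; ∠LVG = 40.30° ✓; |VG| = 29.60 ✓; ∠VGZ = 146.6° ✓; |GZ| = 16.80 ✓; ∠(GZ, ZW) = 90.00° ✓; |ZW| = 19.10 ✗.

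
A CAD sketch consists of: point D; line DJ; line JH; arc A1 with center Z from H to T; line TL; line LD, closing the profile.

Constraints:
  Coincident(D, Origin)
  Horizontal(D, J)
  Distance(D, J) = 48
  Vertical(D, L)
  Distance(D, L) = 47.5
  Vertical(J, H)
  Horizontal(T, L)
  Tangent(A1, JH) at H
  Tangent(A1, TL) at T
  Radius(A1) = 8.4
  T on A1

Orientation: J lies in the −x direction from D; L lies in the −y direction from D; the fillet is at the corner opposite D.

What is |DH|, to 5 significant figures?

61.910

D is at the origin; D and J share the same y with |DJ| = 48.0 and J on the −x side, so J = (-48.000, 0.0000). DL is vertical with |DL| = 47.5 and L on the −y side, so L = (0.0000, -47.500). The virtual corner opposite D is at (-48.000, -47.500). The tangent condition forces ZH to be normal to JH and the tangent condition forces ZT to be normal to TL, with radius 8.4, so the center Z sits 8.4 in from both sides at Z = (-39.600, -39.100). That places the tangent points at H = (-48.000, -39.100) on JH and T = (-39.600, -47.500) on TL. Then |DH| = |H − D| = 61.910.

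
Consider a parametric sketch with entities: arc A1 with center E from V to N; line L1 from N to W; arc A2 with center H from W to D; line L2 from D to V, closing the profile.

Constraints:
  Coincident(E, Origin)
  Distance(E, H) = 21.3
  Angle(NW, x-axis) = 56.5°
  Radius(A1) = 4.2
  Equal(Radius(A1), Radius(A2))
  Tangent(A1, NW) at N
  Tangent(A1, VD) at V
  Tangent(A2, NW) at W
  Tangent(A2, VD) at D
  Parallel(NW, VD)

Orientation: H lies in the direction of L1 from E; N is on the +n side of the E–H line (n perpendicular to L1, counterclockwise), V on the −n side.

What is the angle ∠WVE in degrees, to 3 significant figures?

68.5°

Tangency of A1 to both parallel lines with radius 4.2 puts N and V at E ± 4.2·n: N = (-3.50, 2.32), V = (3.50, -2.32). Equal radii place W and D the same way about H: W = H + 4.2·n = (8.25, 20.1), D = H − 4.2·n = (15.3, 15.4). Then cos ∠WVE = VW·VE / (|VW||VE|), giving 68.5°.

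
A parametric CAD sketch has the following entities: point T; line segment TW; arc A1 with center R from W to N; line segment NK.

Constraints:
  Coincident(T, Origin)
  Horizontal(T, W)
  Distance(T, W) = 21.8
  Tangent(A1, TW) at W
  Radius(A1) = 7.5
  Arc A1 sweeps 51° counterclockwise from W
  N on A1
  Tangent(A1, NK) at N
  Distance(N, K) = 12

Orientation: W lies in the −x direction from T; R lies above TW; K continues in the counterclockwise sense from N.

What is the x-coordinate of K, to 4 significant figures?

-8.420

T is at the origin; T and W share the same y with |TW| = 21.8 and W on the −x side, so W = (-21.80, 0.000). The tangent condition forces RW to be normal to TW, so R = W + (0, 7.5) = (-21.80, 7.500). On A1, W sits at bearing -90° from R; a 51° counterclockwise sweep puts N at bearing -39°, so N = R + 7.5·(cos -39°, sin -39°) = (-15.97, 2.780). The tangent condition forces RN to be normal to NK, so NK runs along (−sin -39°, cos -39°); with |NK| = 12.0, K = (-8.420, 12.11). So K.x = -8.420.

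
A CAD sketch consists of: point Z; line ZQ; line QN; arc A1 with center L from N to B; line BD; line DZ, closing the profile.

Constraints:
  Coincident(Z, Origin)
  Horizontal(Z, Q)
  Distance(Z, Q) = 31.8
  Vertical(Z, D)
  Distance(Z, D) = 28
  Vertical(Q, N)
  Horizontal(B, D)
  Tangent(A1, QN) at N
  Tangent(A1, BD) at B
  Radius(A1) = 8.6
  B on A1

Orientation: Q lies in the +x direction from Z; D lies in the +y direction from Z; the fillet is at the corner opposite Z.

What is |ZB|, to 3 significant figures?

36.4

Z is at the origin; Z and Q share the same y with |ZQ| = 31.8 and Q on the +x side, so Q = (31.8, 0.00). Z and D share the same x with |ZD| = 28.0 and D on the +y side, so D = (0.00, 28.0). The virtual corner opposite Z is at (31.8, 28.0). A1 meets QN tangentially, so LN is at right angles to QN and the tangent condition forces LB to be normal to BD, with radius 8.6, so the center L sits 8.6 in from both sides at L = (23.2, 19.4). That places the tangent points at N = (31.8, 19.4) on QN and B = (23.2, 28.0) on BD. Then |ZB| = |B − Z| = 36.4.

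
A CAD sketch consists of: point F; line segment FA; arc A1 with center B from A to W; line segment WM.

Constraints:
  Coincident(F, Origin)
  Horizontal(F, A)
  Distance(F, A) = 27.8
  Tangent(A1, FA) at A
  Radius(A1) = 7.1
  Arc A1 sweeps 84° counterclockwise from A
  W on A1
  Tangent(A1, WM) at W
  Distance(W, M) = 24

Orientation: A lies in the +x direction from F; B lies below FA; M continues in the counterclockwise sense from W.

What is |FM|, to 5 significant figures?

35.298

On A1, A sits at bearing 90° from B; an 84° counterclockwise sweep puts W at bearing 174°, so W = B + 7.1·(cos 174°, sin 174°) = (20.739, -6.3578). A1 meets WM tangentially, so BW is at right angles to WM, so WM runs along (−sin 174°, cos 174°); with |WM| = 24.0, M = (18.230, -30.226). Then |FM| = |M − F| = 35.298.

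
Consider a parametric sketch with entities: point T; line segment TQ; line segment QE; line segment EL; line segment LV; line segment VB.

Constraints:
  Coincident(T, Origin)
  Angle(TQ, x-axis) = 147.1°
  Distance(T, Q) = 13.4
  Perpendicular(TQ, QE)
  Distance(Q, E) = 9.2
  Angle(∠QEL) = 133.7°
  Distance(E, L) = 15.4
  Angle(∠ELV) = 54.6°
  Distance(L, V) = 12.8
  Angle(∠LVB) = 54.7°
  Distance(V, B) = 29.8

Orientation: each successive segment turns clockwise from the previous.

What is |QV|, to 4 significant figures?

14.83

∠QEL = 133.7° gives EL at 10.80° from the x-axis; with |EL| = 15.4, L = (8.874, 17.89). ∠ELV = 54.6° gives LV at -114.6° from the x-axis; with |LV| = 12.8, V = (3.545, 6.250). Then |QV| = |V − Q| = 14.83.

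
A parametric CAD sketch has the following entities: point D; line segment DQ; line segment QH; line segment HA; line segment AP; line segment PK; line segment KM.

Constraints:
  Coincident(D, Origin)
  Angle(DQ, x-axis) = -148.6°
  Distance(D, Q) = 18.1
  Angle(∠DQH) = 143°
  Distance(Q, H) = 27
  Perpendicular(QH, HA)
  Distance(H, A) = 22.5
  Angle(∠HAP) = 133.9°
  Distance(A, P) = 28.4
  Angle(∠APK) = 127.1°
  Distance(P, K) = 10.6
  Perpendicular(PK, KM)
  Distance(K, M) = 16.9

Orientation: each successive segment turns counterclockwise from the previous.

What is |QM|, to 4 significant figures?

23.88

∠APK = 127.1° gives PK at 77.40° from the x-axis; with |PK| = 10.6, K = (23.69, -20.70). PK is perpendicular to KM, so KM runs at 167.4°; with |KM| = 16.9, M = (7.194, -17.01). Then |QM| = |M − Q| = 23.88.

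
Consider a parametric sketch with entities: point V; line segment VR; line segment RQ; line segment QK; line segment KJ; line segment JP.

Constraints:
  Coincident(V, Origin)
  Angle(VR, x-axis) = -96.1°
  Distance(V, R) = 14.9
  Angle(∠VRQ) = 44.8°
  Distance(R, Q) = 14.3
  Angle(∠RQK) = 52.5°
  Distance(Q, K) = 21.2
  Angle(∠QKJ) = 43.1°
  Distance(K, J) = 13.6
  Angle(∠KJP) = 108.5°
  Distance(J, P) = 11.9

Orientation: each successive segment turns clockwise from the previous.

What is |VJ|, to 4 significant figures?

12.74

∠RQK = 52.5° gives QK at 1.200° from the x-axis; with |QK| = 21.2, K = (10.67, -3.212). ∠QKJ = 43.1° gives KJ at -135.7° from the x-axis; with |KJ| = 13.6, J = (0.9376, -12.71). Then |VJ| = |J − V| = 12.74.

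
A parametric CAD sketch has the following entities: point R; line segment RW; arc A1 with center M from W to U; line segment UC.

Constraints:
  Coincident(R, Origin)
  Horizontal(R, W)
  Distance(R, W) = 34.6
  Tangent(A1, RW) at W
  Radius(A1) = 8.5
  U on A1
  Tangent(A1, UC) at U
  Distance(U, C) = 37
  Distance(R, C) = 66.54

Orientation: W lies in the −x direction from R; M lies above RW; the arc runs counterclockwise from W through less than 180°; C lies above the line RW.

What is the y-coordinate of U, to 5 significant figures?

13.795

R is at the origin; RW is horizontal with |RW| = 34.6 and W on the −x side, so W = (-34.600, 0.0000). Tangency of A1 to RW means the radius MW is perpendicular to RW, so M = W + (0, 8.5) = (-34.600, 8.5000). Since MU ⟂ UC (tangency), |MC| = √(8.5² + 37.0²) = 37.964 regardless of where U sits on A1. So C lies on both circle(R, 66.54) and circle(M, 37.964); the above-RW intersection is C = (-51.000, 42.739). U is the foot of the tangent from C: U = (-27.951, 13.795).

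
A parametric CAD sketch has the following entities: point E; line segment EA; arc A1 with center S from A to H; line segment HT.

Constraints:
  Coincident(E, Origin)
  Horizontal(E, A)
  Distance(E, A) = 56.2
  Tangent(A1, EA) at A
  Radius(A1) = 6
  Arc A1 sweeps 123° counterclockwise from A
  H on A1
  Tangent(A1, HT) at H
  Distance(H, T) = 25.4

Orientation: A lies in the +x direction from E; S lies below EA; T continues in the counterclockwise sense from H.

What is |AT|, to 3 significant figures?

31.8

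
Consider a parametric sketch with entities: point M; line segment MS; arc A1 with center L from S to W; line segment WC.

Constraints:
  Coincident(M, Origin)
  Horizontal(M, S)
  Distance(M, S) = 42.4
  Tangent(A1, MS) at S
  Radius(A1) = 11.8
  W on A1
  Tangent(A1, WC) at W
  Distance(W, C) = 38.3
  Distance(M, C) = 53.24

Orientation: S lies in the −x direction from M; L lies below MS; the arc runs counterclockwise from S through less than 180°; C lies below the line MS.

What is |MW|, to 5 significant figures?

54.655

M is at the origin; M and S share the same y with |MS| = 42.4 and S on the −x side, so S = (-42.400, 0.0000). Since A1 is tangent to MS there, LS ⟂ MS, so L = S + (0, -11.8) = (-42.400, -11.800). Since LW ⟂ WC (tangency), |LC| = √(11.8² + 38.3²) = 40.077 regardless of where W sits on A1. So C lies on both circle(M, 53.24) and circle(L, 40.077); the below-MS intersection is C = (-24.118, -47.464). W is the foot of the tangent from C: W = (-50.850, -20.036).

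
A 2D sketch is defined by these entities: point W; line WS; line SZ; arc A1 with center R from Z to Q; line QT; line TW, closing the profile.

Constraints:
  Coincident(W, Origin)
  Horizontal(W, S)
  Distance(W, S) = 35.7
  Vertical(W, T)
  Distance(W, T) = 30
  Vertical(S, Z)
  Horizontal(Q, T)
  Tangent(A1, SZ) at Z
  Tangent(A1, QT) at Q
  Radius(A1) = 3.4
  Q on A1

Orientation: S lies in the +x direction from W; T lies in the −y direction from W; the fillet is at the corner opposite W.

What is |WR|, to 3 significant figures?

41.8

WT is vertical with |WT| = 30.0 and T on the −y side, so T = (0.00, -30.0). The virtual corner opposite W is at (35.7, -30.0). Since A1 is tangent to SZ there, RZ ⟂ SZ and A1 meets QT tangentially, so RQ is at right angles to QT, with radius 3.4, so the center R sits 3.4 in from both sides at R = (32.3, -26.6). Then |WR| = |R − W| = 41.8.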